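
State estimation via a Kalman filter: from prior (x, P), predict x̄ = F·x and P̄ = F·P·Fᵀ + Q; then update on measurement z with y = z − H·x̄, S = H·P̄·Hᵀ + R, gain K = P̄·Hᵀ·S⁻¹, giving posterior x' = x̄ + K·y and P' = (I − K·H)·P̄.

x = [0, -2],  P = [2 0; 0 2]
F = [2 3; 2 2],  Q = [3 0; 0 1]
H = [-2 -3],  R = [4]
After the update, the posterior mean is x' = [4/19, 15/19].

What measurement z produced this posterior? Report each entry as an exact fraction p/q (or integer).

x̄ = F·x = [-6, -4]
P̄ = F·P·Fᵀ + Q = [29 20; 20 17]
S = H·P̄·Hᵀ + R = [513]
K = P̄·Hᵀ·S⁻¹ = [-118/513; -91/513]
x' − x̄ = [118/19, 91/19] = K·y
y = (KᵀK)⁻¹·Kᵀ·(x' − x̄) = [-27]
z = y + H·x̄ = [-27] + [24] = [-3]

z = [-3]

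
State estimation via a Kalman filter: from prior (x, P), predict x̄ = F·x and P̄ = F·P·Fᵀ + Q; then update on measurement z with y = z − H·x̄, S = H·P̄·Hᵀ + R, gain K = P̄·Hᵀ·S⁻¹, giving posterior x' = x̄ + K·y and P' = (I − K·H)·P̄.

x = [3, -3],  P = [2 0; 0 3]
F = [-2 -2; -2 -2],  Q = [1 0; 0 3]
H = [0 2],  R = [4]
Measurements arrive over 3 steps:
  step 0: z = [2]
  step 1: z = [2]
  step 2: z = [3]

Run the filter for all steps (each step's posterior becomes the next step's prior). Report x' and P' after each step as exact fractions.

step 0: x' = [5/6, 23/24], P' = [13/3 5/6; 5/6 23/24]
step 1: x' = [81/191, 327/382], P' = [859/191 167/191; 167/191 185/191]
step 2: x' = [526/523, 5759/4184], P' = [7081/1569 1378/1569; 1378/1569 6085/6276]

step 0: x̄ = F·x = [0, 0]
step 0: P̄ = F·P·Fᵀ + Q = [21 20; 20 23]
step 0: y = z − H·x̄ = [2]
step 0: S = H·P̄·Hᵀ + R = [96]
step 0: K = P̄·Hᵀ·S⁻¹ = [5/12; 23/48]
step 0: x' = x̄ + K·y = [5/6, 23/24]
step 0: P' = (I − K·H)·P̄ = [13/3 5/6; 5/6 23/24]
step 1: x̄ = F·x = [-43/12, -43/12]
step 1: P̄ = F·P·Fᵀ + Q = [173/6 167/6; 167/6 185/6]
step 1: y = z − H·x̄ = [55/6]
step 1: S = H·P̄·Hᵀ + R = [382/3]
step 1: K = P̄·Hᵀ·S⁻¹ = [167/382; 185/382]
step 1: x' = x̄ + K·y = [81/191, 327/382]
step 1: P' = (I − K·H)·P̄ = [859/191 167/191; 167/191 185/191]
step 2: x̄ = F·x = [-489/191, -489/191]
step 2: P̄ = F·P·Fᵀ + Q = [5703/191 5512/191; 5512/191 6085/191]
step 2: y = z − H·x̄ = [1551/191]
step 2: S = H·P̄·Hᵀ + R = [25104/191]
step 2: K = P̄·Hᵀ·S⁻¹ = [689/1569; 6085/12552]
step 2: x' = x̄ + K·y = [526/523, 5759/4184]
step 2: P' = (I − K·H)·P̄ = [7081/1569 1378/1569; 1378/1569 6085/6276]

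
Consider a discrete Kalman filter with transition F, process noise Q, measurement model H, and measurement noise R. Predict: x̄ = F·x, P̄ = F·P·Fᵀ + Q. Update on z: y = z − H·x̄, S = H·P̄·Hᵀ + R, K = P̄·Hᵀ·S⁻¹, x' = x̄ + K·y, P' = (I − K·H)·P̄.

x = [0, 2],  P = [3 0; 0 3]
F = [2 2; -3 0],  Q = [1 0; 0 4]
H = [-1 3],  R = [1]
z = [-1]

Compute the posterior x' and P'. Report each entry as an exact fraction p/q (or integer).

x̄ = F·x = [4, 0]
P̄ = F·P·Fᵀ + Q = [25 -18; -18 31]
y = z − H·x̄ = [3]
S = H·P̄·Hᵀ + R = [413]
K = P̄·Hᵀ·S⁻¹ = [-79/413; 111/413]
x' = x̄ + K·y = [1415/413, 333/413]
P' = (I − K·H)·P̄ = [4084/413 1335/413; 1335/413 482/413]

x' = [1415/413, 333/413]
P' = [4084/413 1335/413; 1335/413 482/413]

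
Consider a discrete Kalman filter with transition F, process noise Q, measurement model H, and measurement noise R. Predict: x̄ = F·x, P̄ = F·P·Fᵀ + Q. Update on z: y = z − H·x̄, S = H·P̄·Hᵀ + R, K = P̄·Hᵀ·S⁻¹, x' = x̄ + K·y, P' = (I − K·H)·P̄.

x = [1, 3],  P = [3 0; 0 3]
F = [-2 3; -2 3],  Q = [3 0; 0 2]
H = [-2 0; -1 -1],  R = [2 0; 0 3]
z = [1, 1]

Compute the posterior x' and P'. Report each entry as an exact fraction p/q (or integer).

x̄ = F·x = [7, 7]
P̄ = F·P·Fᵀ + Q = [42 39; 39 41]
y = z − H·x̄ = [15, 15]
S = H·P̄·Hᵀ + R = [170 162; 162 164]
K = P̄·Hᵀ·S⁻¹ = [-327/818 -81/818; 42/409 -241/409]
x' = x̄ + K·y = [-197/409, -122/409]
P' = (I − K·H)·P̄ = [327/818 -42/409; -42/409 765/409]

x' = [-197/409, -122/409]
P' = [327/818 -42/409; -42/409 765/409]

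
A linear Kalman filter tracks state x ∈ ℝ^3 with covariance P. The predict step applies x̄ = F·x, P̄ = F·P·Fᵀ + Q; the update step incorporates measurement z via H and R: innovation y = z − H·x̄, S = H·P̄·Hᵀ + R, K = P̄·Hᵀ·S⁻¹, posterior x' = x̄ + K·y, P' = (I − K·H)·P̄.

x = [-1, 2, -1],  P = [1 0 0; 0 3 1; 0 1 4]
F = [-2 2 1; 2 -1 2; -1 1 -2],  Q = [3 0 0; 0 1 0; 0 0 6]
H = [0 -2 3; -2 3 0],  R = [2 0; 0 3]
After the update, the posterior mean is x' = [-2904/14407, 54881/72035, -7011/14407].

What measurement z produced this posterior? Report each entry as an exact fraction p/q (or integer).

x̄ = F·x = [5, -6, 5]
P̄ = F·P·Fᵀ + Q = [27 1 -3; 1 20 -17; -3 -17 22]
S = H·P̄·Hᵀ + R = [484 -251; -251 279]
K = P̄·Hᵀ·S⁻¹ = [-3174/14407 -5489/14407; -10831/72035 5231/72035; 3321/14407 664/14407]
x' − x̄ = [-74939/14407, 487091/72035, -79046/14407] = K·y
y = (KᵀK)⁻¹·Kᵀ·(x' − x̄) = [-30, 31]
z = y + H·x̄ = [-30, 31] + [27, -28] = [-3, 3]

z = [-3, 3]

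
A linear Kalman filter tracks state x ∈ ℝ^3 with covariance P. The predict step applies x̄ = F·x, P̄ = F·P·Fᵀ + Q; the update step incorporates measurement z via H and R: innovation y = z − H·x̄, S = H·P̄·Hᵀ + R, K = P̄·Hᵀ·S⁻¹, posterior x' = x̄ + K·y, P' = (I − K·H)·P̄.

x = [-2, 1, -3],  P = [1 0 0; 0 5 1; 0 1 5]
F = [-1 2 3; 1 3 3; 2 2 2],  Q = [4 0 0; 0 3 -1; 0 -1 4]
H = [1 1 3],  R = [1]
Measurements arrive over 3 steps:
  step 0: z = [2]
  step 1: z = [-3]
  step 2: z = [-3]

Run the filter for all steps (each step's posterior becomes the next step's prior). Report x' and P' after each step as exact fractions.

step 0: x̄ = F·x = [-5, -8, -8]
step 0: P̄ = F·P·Fᵀ + Q = [82 89 58; 89 112 73; 58 73 56]
step 0: y = z − H·x̄ = [39]
step 0: S = H·P̄·Hᵀ + R = [1663]
step 0: K = P̄·Hᵀ·S⁻¹ = [345/1663; 420/1663; 299/1663]
step 0: x' = x̄ + K·y = [5140/1663, 3076/1663, -1643/1663]
step 0: P' = (I − K·H)·P̄ = [17341/1663 3107/1663 -6701/1663; 3107/1663 9856/1663 -4181/1663; -6701/1663 -4181/1663 3727/1663]
step 1: x̄ = F·x = [-3917/1663, 9439/1663, 13146/1663]
step 1: P̄ = F·P·Fᵀ + Q = [74566/1663 9516/1663 -35296/1663; 9516/1663 47755/1663 35593/1663; -35296/1663 35593/1663 68148/1663]
step 1: y = z − H·x̄ = [-49949/1663]
step 1: S = H·P̄·Hᵀ + R = [758130/1663]
step 1: K = P̄·Hᵀ·S⁻¹ = [-10903/379065; 16405/75813; 68247/252710]
step 1: x' = x̄ + K·y = [-565366/379065, -62426/75813, -52161/252710]
step 1: P' = (I − K·H)·P̄ = [16853644/379065 648926/75813 -2234353/126355; 648926/75813 558755/75813 -132364/25271; -2234353/126355 -132364/25271 1953531/252710]
step 2: x̄ = F·x = [-587237/758130, -3472961/758130, -382295/75813]
step 2: P̄ = F·P·Fᵀ + Q = [118663973/758130 -13489711/758130 -9025597/75813; -13489711/758130 26037257/758130 3235940/75813; -9025597/75813 3235940/75813 9655202/75813]
step 2: y = z − H·x̄ = [179117/10245]
step 2: S = H·P̄·Hᵀ + R = [8649577/10245]
step 2: K = P̄·Hᵀ·S⁻¹ = [-37928/146603; 1481429/8649577; 3131885/8649577]
step 2: x' = x̄ + K·y = [-57473243/10848622, -1015501107/640068698, 412160282/320034349]
step 2: P' = (I − K·H)·P̄ = [1085003275/10848622 212811439/10848622 -216770231/5424311; 212811439/10848622 6130649099/640068698 -3096149709/320034349; -216770231/5424311 -3096149709/320034349 5333824361/320034349]

step 0: x' = [5140/1663, 3076/1663, -1643/1663], P' = [17341/1663 3107/1663 -6701/1663; 3107/1663 9856/1663 -4181/1663; -6701/1663 -4181/1663 3727/1663]
step 1: x' = [-565366/379065, -62426/75813, -52161/252710], P' = [16853644/379065 648926/75813 -2234353/126355; 648926/75813 558755/75813 -132364/25271; -2234353/126355 -132364/25271 1953531/252710]
step 2: x' = [-57473243/10848622, -1015501107/640068698, 412160282/320034349], P' = [1085003275/10848622 212811439/10848622 -216770231/5424311; 212811439/10848622 6130649099/640068698 -3096149709/320034349; -216770231/5424311 -3096149709/320034349 5333824361/320034349]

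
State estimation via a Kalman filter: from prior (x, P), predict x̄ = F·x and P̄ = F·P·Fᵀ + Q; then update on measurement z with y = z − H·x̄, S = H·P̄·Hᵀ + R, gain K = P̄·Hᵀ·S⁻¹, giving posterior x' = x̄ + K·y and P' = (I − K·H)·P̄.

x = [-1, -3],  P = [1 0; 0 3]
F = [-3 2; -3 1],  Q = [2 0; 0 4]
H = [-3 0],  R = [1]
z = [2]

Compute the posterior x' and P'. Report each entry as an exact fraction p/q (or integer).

x̄ = F·x = [-3, 0]
P̄ = F·P·Fᵀ + Q = [23 15; 15 16]
y = z − H·x̄ = [-7]
S = H·P̄·Hᵀ + R = [208]
K = P̄·Hᵀ·S⁻¹ = [-69/208; -45/208]
x' = x̄ + K·y = [-141/208, 315/208]
P' = (I − K·H)·P̄ = [23/208 15/208; 15/208 1303/208]

x' = [-141/208, 315/208]
P' = [23/208 15/208; 15/208 1303/208]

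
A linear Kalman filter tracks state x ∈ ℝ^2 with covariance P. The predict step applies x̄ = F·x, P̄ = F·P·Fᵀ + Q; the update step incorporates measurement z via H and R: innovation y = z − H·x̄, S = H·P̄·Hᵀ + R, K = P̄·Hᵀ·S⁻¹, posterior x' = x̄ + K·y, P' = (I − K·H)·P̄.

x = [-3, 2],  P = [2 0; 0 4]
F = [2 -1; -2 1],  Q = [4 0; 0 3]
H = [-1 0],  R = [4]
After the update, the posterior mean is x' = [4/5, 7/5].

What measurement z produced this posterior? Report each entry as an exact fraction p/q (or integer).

z = [-3]

x̄ = F·x = [-8, 8]
P̄ = F·P·Fᵀ + Q = [16 -12; -12 15]
S = H·P̄·Hᵀ + R = [20]
K = P̄·Hᵀ·S⁻¹ = [-4/5; 3/5]
x' − x̄ = [44/5, -33/5] = K·y
y = (KᵀK)⁻¹·Kᵀ·(x' − x̄) = [-11]
z = y + H·x̄ = [-11] + [8] = [-3]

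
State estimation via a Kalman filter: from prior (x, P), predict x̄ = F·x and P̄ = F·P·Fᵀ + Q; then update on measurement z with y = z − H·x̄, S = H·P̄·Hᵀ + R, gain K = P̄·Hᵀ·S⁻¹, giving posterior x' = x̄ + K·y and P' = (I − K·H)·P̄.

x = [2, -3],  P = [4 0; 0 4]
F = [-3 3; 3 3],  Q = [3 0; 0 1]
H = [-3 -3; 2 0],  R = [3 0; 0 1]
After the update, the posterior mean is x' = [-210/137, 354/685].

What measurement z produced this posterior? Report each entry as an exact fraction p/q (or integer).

x̄ = F·x = [-15, -3]
P̄ = F·P·Fᵀ + Q = [75 0; 0 73]
S = H·P̄·Hᵀ + R = [1335 -450; -450 301]
K = P̄·Hᵀ·S⁻¹ = [-15/13289 6600/13289; -21973/66445 -6570/13289]
x' − x̄ = [1845/137, 2409/685] = K·y
y = (KᵀK)⁻¹·Kᵀ·(x' − x̄) = [-51, 27]
z = y + H·x̄ = [-51, 27] + [54, -30] = [3, -3]

z = [3, -3]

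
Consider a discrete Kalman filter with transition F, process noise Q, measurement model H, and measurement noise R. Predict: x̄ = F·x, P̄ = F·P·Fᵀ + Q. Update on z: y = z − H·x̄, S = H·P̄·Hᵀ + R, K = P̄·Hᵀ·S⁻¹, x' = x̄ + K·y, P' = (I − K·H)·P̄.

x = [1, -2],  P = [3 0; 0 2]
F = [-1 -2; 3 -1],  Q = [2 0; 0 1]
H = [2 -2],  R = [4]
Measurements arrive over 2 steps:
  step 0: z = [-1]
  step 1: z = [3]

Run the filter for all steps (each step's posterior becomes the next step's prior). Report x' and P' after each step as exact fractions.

step 0: x' = [7/2, 145/36], P' = [7 20/3; 20/3 395/54]
step 1: x' = [207/19078, -26301/19078], P' = [28171/9539 22521/9539; 22521/9539 26356/9539]

step 0: x̄ = F·x = [3, 5]
step 0: P̄ = F·P·Fᵀ + Q = [13 -5; -5 30]
step 0: y = z − H·x̄ = [3]
step 0: S = H·P̄·Hᵀ + R = [216]
step 0: K = P̄·Hᵀ·S⁻¹ = [1/6; -35/108]
step 0: x' = x̄ + K·y = [7/2, 145/36]
step 0: P' = (I − K·H)·P̄ = [7 20/3; 20/3 395/54]
step 1: x̄ = F·x = [-104/9, 233/36]
step 1: P̄ = F·P·Fᵀ + Q = [1753/27 -1072/27; -1072/27 1691/54]
step 1: y = z − H·x̄ = [703/18]
step 1: S = H·P̄·Hᵀ + R = [19078/27]
step 1: K = P̄·Hᵀ·S⁻¹ = [2825/9539; -3835/19078]
step 1: x' = x̄ + K·y = [207/19078, -26301/19078]
step 1: P' = (I − K·H)·P̄ = [28171/9539 22521/9539; 22521/9539 26356/9539]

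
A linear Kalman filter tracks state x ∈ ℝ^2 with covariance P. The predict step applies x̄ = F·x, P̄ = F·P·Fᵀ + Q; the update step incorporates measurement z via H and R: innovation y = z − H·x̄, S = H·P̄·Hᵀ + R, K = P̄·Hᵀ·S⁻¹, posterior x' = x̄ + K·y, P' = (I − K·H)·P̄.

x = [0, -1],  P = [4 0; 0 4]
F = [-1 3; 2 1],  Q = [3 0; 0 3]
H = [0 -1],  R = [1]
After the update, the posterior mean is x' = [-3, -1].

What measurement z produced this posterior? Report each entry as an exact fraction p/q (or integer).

x̄ = F·x = [-3, -1]
P̄ = F·P·Fᵀ + Q = [43 4; 4 23]
S = H·P̄·Hᵀ + R = [24]
K = P̄·Hᵀ·S⁻¹ = [-1/6; -23/24]
x' − x̄ = [0, 0] = K·y
y = (KᵀK)⁻¹·Kᵀ·(x' − x̄) = [0]
z = y + H·x̄ = [0] + [1] = [1]

z = [1]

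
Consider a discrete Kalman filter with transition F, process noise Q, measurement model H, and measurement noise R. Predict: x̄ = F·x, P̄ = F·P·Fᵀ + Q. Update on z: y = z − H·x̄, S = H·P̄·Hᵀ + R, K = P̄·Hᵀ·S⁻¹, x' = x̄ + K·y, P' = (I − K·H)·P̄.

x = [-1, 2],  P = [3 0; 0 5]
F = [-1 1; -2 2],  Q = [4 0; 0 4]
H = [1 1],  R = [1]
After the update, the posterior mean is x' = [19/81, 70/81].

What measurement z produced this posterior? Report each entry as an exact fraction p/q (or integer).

x̄ = F·x = [3, 6]
P̄ = F·P·Fᵀ + Q = [12 16; 16 36]
S = H·P̄·Hᵀ + R = [81]
K = P̄·Hᵀ·S⁻¹ = [28/81; 52/81]
x' − x̄ = [-224/81, -416/81] = K·y
y = (KᵀK)⁻¹·Kᵀ·(x' − x̄) = [-8]
z = y + H·x̄ = [-8] + [9] = [1]

z = [1]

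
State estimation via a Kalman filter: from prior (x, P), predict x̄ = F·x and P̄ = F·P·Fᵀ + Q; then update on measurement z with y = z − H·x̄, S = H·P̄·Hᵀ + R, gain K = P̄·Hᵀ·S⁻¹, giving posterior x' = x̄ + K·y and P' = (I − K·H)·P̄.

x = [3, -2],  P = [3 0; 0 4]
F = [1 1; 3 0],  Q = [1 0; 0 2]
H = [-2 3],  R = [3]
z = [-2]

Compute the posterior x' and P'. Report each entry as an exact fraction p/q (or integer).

x̄ = F·x = [1, 9]
P̄ = F·P·Fᵀ + Q = [8 9; 9 29]
y = z − H·x̄ = [-27]
S = H·P̄·Hᵀ + R = [188]
K = P̄·Hᵀ·S⁻¹ = [11/188; 69/188]
x' = x̄ + K·y = [-109/188, -171/188]
P' = (I − K·H)·P̄ = [1383/188 933/188; 933/188 691/188]

x' = [-109/188, -171/188]
P' = [1383/188 933/188; 933/188 691/188]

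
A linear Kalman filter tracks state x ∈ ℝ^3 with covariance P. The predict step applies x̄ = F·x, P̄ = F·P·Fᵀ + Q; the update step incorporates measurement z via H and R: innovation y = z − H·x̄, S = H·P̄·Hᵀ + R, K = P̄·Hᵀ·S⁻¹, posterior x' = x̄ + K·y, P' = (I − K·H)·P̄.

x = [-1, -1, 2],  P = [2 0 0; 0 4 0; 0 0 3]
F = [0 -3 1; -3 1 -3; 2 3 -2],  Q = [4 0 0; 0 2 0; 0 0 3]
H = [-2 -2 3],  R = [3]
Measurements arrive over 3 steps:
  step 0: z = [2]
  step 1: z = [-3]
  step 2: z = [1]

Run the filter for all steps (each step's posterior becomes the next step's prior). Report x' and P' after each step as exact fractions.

step 0: x' = [-12/103, -2153/515, -459/206], P' = [1539/103 -2265/103 -501/103; -2265/103 26247/515 1989/103; -501/103 1989/103 2029/206]
step 1: x' = [-11243199/3323246, 15832203/3323246, -156824/1661623], P' = [322677801/3323246 -453447525/3323246 -44061211/1661623; -453447525/3323246 663185073/3323246 69978262/1661623; -44061211/1661623 69978262/1661623 17561022/1661623]
step 2: x' = [-41398570367/14340333349, 87583599072/14340333349, 35638334554/14340333349], P' = [2912769166628/14340333349 -4114110483851/14340333349 -808929443593/14340333349; -4114110483851/14340333349 5920732913654/14340333349 1210765935946/14340333349; -808929443593/14340333349 1210765935946/14340333349 271544949861/14340333349]

step 0: x̄ = F·x = [5, -4, -9]
step 0: P̄ = F·P·Fᵀ + Q = [43 -21 -42; -21 51 18; -42 18 59]
step 0: y = z − H·x̄ = [31]
step 0: S = H·P̄·Hᵀ + R = [1030]
step 0: K = P̄·Hᵀ·S⁻¹ = [-17/103; -3/515; 45/206]
step 0: x' = x̄ + K·y = [-12/103, -2153/515, -459/206]
step 0: P' = (I − K·H)·P̄ = [1539/103 -2265/103 -501/103; -2265/103 26247/515 1989/103; -501/103 1989/103 2029/206]
step 1: x̄ = F·x = [10623/1030, 2939/1030, -4284/515]
step 1: P̄ = F·P·Fᵀ + Q = [367371/1030 -177837/1030 -93923/515; -177837/1030 210749/1030 32886/515; -93923/515 32886/515 53638/515]
step 1: y = z − H·x̄ = [24869/515]
step 1: S = H·P̄·Hᵀ + R = [1661623/515]
step 1: K = P̄·Hᵀ·S⁻¹ = [-471303/1661623; 65746/1661623; 282988/1661623]
step 1: x' = x̄ + K·y = [-11243199/3323246, 15832203/3323246, -156824/1661623]
step 1: P' = (I − K·H)·P̄ = [322677801/3323246 -453447525/3323246 -44061211/1661623; -453447525/3323246 663185073/3323246 69978262/1661623; -44061211/1661623 69978262/1661623 17561022/1661623]
step 2: x̄ = F·x = [-47810257/3323246, 25251372/1661623, 25637507/3323246]
step 2: P̄ = F·P·Fᵀ + Q = [5177341541/3323246 -2256008285/1661623 -2234860723/3323246; -2256008285/1661623 2092386290/1661623 949415794/1661623; -2234860723/3323246 949415794/1661623 993965563/3323246]
step 2: y = z − H·x̄ = [-68204301/3323246]
step 2: S = H·P̄·Hᵀ + R = [14340333349/3323246]
step 2: K = P̄·Hᵀ·S⁻¹ = [-8035232111/14340333349; 6350982744/14340333349; 3653954959/14340333349]
step 2: x' = x̄ + K·y = [-41398570367/14340333349, 87583599072/14340333349, 35638334554/14340333349]
step 2: P' = (I − K·H)·P̄ = [2912769166628/14340333349 -4114110483851/14340333349 -808929443593/14340333349; -4114110483851/14340333349 5920732913654/14340333349 1210765935946/14340333349; -808929443593/14340333349 1210765935946/14340333349 271544949861/14340333349]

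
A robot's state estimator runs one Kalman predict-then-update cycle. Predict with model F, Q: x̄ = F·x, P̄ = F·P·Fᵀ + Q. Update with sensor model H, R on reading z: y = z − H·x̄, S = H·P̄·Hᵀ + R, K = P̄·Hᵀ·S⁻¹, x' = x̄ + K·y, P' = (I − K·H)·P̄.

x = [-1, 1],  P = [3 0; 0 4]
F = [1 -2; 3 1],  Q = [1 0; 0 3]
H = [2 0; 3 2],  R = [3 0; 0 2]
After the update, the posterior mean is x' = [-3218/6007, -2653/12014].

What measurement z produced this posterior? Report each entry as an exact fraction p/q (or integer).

x̄ = F·x = [-3, -2]
P̄ = F·P·Fᵀ + Q = [20 1; 1 34]
S = H·P̄·Hᵀ + R = [83 124; 124 330]
K = P̄·Hᵀ·S⁻¹ = [2756/6007 93/6007; -4072/6007 5645/12014]
x' − x̄ = [14803/6007, 21375/12014] = K·y
y = (KᵀK)⁻¹·Kᵀ·(x' − x̄) = [5, 11]
z = y + H·x̄ = [5, 11] + [-6, -13] = [-1, -2]

z = [-1, -2]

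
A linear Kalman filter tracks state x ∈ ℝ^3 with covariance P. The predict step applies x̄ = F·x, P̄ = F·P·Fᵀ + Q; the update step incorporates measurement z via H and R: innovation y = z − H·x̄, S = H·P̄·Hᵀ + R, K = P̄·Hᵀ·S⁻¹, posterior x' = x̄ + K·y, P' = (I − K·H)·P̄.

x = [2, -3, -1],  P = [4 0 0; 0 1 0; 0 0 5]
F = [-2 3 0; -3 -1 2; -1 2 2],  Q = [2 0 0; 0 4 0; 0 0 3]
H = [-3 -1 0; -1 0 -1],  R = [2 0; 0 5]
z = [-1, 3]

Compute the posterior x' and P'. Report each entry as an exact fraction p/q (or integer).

x̄ = F·x = [-13, -5, -10]
P̄ = F·P·Fᵀ + Q = [27 21 14; 21 61 30; 14 30 31]
y = z − H·x̄ = [-45, -20]
S = H·P̄·Hᵀ + R = [432 174; 174 91]
K = P̄·Hᵀ·S⁻¹ = [-179/753 1/251; -1205/4518 -38/753; 71/502 -192/251]
x' = x̄ + K·y = [-598/251, 12065/1506, -535/502]
P' = (I − K·H)·P̄ = [732/251 -6230/753 -737/251; -6230/753 57275/2259 2140/251; -737/251 2140/251 1697/251]

x' = [-598/251, 12065/1506, -535/502]
P' = [732/251 -6230/753 -737/251; -6230/753 57275/2259 2140/251; -737/251 2140/251 1697/251]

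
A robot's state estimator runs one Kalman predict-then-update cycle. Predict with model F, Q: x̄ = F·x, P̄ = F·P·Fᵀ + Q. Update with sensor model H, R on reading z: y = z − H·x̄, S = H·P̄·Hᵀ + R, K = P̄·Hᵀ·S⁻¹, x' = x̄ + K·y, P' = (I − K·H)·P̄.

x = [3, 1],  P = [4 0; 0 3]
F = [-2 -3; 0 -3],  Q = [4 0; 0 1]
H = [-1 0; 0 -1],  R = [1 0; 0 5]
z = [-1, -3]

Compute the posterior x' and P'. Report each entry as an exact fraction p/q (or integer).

x' = [229/285, 55/19]
P' = [274/285 3/19; 3/19 205/57]

x̄ = F·x = [-9, -3]
P̄ = F·P·Fᵀ + Q = [47 27; 27 28]
y = z − H·x̄ = [-10, -6]
S = H·P̄·Hᵀ + R = [48 27; 27 33]
K = P̄·Hᵀ·S⁻¹ = [-274/285 -3/95; -3/19 -41/57]
x' = x̄ + K·y = [229/285, 55/19]
P' = (I − K·H)·P̄ = [274/285 3/19; 3/19 205/57]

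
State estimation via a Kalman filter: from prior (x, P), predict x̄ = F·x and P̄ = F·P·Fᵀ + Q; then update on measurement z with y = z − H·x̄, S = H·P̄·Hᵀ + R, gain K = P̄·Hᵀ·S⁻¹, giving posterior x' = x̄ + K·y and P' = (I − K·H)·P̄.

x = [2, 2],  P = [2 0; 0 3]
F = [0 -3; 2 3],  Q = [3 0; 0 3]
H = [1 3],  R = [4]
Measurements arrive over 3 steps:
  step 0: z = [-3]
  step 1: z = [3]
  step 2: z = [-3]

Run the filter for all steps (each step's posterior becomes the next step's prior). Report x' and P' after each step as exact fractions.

step 0: x' = [93/214, -209/214], P' = [3819/214 -1341/214; -1341/214 563/214]
step 1: x' = [73050/17119, -7677/17119], P' = [206103/17119 -63819/17119; -63819/17119 27159/17119]
step 2: x' = [-2506239/876902, 76803/876902], P' = [46207569/4384510 -14454207/4384510; -14454207/4384510 6420201/4384510]

step 0: x̄ = F·x = [-6, 10]
step 0: P̄ = F·P·Fᵀ + Q = [30 -27; -27 38]
step 0: y = z − H·x̄ = [-27]
step 0: S = H·P̄·Hᵀ + R = [214]
step 0: K = P̄·Hᵀ·S⁻¹ = [-51/214; 87/214]
step 0: x' = x̄ + K·y = [93/214, -209/214]
step 0: P' = (I − K·H)·P̄ = [3819/214 -1341/214; -1341/214 563/214]
step 1: x̄ = F·x = [627/214, -441/214]
step 1: P̄ = F·P·Fᵀ + Q = [5709/214 2979/214; 2979/214 4893/214]
step 1: y = z − H·x̄ = [669/107]
step 1: S = H·P̄·Hᵀ + R = [34238/107]
step 1: K = P̄·Hᵀ·S⁻¹ = [7323/34238; 8829/34238]
step 1: x' = x̄ + K·y = [73050/17119, -7677/17119]
step 1: P' = (I − K·H)·P̄ = [206103/17119 -63819/17119; -63819/17119 27159/17119]
step 2: x̄ = F·x = [23031/17119, 123069/17119]
step 2: P̄ = F·P·Fᵀ + Q = [295788/17119 138483/17119; 138483/17119 354372/17119]
step 2: y = z − H·x̄ = [-443595/17119]
step 2: S = H·P̄·Hᵀ + R = [4384510/17119]
step 2: K = P̄·Hᵀ·S⁻¹ = [711237/4384510; 1201599/4384510]
step 2: x' = x̄ + K·y = [-2506239/876902, 76803/876902]
step 2: P' = (I − K·H)·P̄ = [46207569/4384510 -14454207/4384510; -14454207/4384510 6420201/4384510]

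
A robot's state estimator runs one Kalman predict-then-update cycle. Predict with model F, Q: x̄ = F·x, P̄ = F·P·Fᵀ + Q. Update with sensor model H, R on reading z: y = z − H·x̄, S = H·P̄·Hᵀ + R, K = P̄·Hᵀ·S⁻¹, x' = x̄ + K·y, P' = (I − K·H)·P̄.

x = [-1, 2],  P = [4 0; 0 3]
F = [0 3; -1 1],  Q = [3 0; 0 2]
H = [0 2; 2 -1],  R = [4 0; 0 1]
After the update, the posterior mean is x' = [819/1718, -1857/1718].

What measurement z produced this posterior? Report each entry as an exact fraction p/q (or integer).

z = [-3, 2]

x̄ = F·x = [6, 3]
P̄ = F·P·Fᵀ + Q = [30 9; 9 9]
S = H·P̄·Hᵀ + R = [40 18; 18 94]
K = P̄·Hᵀ·S⁻¹ = [387/1718 429/859; 765/1718 9/859]
x' − x̄ = [-9489/1718, -7011/1718] = K·y
y = (KᵀK)⁻¹·Kᵀ·(x' − x̄) = [-9, -7]
z = y + H·x̄ = [-9, -7] + [6, 9] = [-3, 2]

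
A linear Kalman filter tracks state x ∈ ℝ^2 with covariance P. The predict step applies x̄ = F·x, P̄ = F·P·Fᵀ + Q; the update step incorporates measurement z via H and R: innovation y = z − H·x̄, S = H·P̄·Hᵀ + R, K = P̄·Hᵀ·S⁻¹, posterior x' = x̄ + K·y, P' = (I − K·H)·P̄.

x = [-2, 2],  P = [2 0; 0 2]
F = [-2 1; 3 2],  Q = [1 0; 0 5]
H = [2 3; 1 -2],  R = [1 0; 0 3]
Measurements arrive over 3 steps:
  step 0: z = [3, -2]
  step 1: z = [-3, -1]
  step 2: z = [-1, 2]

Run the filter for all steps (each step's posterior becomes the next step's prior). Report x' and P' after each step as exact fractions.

step 0: x̄ = F·x = [6, -2]
step 0: P̄ = F·P·Fᵀ + Q = [11 -8; -8 31]
step 0: y = z − H·x̄ = [-3, -12]
step 0: S = H·P̄·Hᵀ + R = [228 -156; -156 170]
step 0: K = P̄·Hᵀ·S⁻¹ = [484/1803 487/1202; 1085/7212 -329/1202]
step 0: x' = x̄ + K·y = [200/601, 2003/2404]
step 0: P' = (I − K·H)·P̄ = [2155/3606 -557/1803; -557/1803 1847/7212]
step 1: x̄ = F·x = [403/2404, 3203/1202]
step 1: P̄ = F·P·Fᵀ + Q = [11737/2404 -3323/1202; -3323/1202 27751/3606]
step 1: y = z − H·x̄ = [-6809/601, 10005/2404]
step 1: S = H·P̄·Hᵀ + R = [68053/1202 -20221/601; -20221/601 358607/7212]
step 1: K = P̄·Hᵀ·S⁻¹ = [6107630/24277787 9216147/24277787; 3781771/24277787 -6305866/24277787]
step 1: x' = x̄ + K·y = [-26770346/24277787, -4395591/24277787]
step 1: P' = (I − K·H)·P̄ = [13594369/24277787 -7027036/24277787; -7027036/24277787 5945281/24277787]
step 2: x̄ = F·x = [49145101/24277787, -89102220/24277787]
step 2: P̄ = F·P·Fᵀ + Q = [112708688/24277787 -62648616/24277787; -62648616/24277787 183194948/24277787]
step 2: y = z − H·x̄ = [144738671/24277787, -178793967/24277787]
step 2: S = H·P̄·Hᵀ + R = [1372083679/24277787 -811103696/24277787; -811103696/24277787 1168916305/24277787]
step 2: K = P̄·Hᵀ·S⁻¹ = [9755772280/38964085917 14703042464/38964085917; 6094541684/38964085917 -10072396208/38964085917]
step 2: x' = x̄ + K·y = [28755345907/38964085917, -32490070720/38964085917]
step 2: P' = (I − K·H)·P̄ = [21691275248/38964085917 -11208926072/38964085917; -11208926072/38964085917 9504131276/38964085917]

step 0: x' = [200/601, 2003/2404], P' = [2155/3606 -557/1803; -557/1803 1847/7212]
step 1: x' = [-26770346/24277787, -4395591/24277787], P' = [13594369/24277787 -7027036/24277787; -7027036/24277787 5945281/24277787]
step 2: x' = [28755345907/38964085917, -32490070720/38964085917], P' = [21691275248/38964085917 -11208926072/38964085917; -11208926072/38964085917 9504131276/38964085917]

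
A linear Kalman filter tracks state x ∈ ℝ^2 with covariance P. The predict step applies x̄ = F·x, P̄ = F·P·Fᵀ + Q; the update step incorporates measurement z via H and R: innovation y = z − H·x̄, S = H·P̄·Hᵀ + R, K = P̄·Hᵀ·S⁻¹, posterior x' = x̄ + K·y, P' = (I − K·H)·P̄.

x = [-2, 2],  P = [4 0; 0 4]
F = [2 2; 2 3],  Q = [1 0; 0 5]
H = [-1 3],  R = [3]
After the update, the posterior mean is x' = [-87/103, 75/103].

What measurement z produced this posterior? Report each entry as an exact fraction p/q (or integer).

z = [3]

x̄ = F·x = [0, 2]
P̄ = F·P·Fᵀ + Q = [33 40; 40 57]
S = H·P̄·Hᵀ + R = [309]
K = P̄·Hᵀ·S⁻¹ = [29/103; 131/309]
x' − x̄ = [-87/103, -131/103] = K·y
y = (KᵀK)⁻¹·Kᵀ·(x' − x̄) = [-3]
z = y + H·x̄ = [-3] + [6] = [3]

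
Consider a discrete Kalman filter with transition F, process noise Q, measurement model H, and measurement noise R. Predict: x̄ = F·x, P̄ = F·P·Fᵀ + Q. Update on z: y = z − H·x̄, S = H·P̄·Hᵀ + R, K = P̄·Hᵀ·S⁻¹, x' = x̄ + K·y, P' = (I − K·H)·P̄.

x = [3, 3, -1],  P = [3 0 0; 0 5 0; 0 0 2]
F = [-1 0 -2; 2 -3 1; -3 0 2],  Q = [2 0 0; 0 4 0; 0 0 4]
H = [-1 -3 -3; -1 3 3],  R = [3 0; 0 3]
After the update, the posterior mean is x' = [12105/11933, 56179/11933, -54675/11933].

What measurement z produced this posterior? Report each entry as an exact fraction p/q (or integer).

z = [-2, -1]

x̄ = F·x = [-1, -4, -11]
P̄ = F·P·Fᵀ + Q = [13 -10 1; -10 63 -14; 1 -14 39]
S = H·P̄·Hᵀ + R = [628 -653; -653 736]
K = P̄·Hᵀ·S⁻¹ = [-5272/11933 -5326/11933; 563/11933 3045/11933; -2538/11933 -1052/11933]
x' − x̄ = [24038/11933, 103911/11933, 76588/11933] = K·y
y = (KᵀK)⁻¹·Kᵀ·(x' − x̄) = [-48, 43]
z = y + H·x̄ = [-48, 43] + [46, -44] = [-2, -1]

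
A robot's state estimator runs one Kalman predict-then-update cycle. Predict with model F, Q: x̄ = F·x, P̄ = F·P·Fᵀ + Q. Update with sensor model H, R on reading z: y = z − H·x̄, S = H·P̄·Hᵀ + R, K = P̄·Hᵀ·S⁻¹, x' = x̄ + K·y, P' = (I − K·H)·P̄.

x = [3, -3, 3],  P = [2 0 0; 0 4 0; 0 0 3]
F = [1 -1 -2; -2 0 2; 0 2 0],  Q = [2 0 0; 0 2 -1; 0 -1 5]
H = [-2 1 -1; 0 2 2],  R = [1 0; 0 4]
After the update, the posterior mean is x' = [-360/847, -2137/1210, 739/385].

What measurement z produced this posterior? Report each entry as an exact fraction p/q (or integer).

x̄ = F·x = [0, 0, -6]
P̄ = F·P·Fᵀ + Q = [20 -16 -8; -16 22 -1; -8 -1 21]
S = H·P̄·Hᵀ + R = [158 98; 98 168]
K = P̄·Hᵀ·S⁻¹ = [-24/121 -144/847; 183/605 89/1210; -16/55 157/385]
x' − x̄ = [-360/847, -2137/1210, 3049/385] = K·y
y = (KᵀK)⁻¹·Kᵀ·(x' − x̄) = [-9, 13]
z = y + H·x̄ = [-9, 13] + [6, -12] = [-3, 1]

z = [-3, 1]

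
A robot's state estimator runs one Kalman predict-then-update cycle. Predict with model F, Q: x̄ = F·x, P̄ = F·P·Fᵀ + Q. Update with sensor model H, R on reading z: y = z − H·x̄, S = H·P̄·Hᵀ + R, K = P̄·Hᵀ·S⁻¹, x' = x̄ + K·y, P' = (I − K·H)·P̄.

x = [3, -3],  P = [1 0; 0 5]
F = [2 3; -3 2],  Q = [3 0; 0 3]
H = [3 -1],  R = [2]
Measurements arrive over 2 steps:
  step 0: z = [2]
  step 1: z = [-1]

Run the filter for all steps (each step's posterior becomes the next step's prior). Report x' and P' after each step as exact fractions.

step 0: x̄ = F·x = [-3, -15]
step 0: P̄ = F·P·Fᵀ + Q = [52 24; 24 32]
step 0: y = z − H·x̄ = [-4]
step 0: S = H·P̄·Hᵀ + R = [358]
step 0: K = P̄·Hᵀ·S⁻¹ = [66/179; 20/179]
step 0: x' = x̄ + K·y = [-801/179, -2765/179]
step 0: P' = (I − K·H)·P̄ = [596/179 1656/179; 1656/179 4928/179]
step 1: x̄ = F·x = [-9897/179, -3127/179]
step 1: P̄ = F·P·Fᵀ + Q = [67145/179 17712/179; 17712/179 5741/179]
step 1: y = z − H·x̄ = [26385/179]
step 1: S = H·P̄·Hᵀ + R = [504132/179]
step 1: K = P̄·Hᵀ·S⁻¹ = [61241/168044; 47395/504132]
step 1: x' = x̄ + K·y = [-264177/168044, -606897/168044]
step 1: P' = (I − K·H)·P̄ = [178403/168044 412727/168044; 412727/168044 3619753/504132]

step 0: x' = [-801/179, -2765/179], P' = [596/179 1656/179; 1656/179 4928/179]
step 1: x' = [-264177/168044, -606897/168044], P' = [178403/168044 412727/168044; 412727/168044 3619753/504132]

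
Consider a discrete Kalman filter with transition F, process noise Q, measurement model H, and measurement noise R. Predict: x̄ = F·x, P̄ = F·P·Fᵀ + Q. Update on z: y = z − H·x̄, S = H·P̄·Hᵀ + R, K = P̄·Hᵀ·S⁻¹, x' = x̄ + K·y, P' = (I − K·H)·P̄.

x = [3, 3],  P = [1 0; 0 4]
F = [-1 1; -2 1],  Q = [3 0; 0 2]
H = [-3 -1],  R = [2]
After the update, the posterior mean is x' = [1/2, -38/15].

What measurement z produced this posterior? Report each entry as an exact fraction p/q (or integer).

z = [1]

x̄ = F·x = [0, -3]
P̄ = F·P·Fᵀ + Q = [8 6; 6 10]
S = H·P̄·Hᵀ + R = [120]
K = P̄·Hᵀ·S⁻¹ = [-1/4; -7/30]
x' − x̄ = [1/2, 7/15] = K·y
y = (KᵀK)⁻¹·Kᵀ·(x' − x̄) = [-2]
z = y + H·x̄ = [-2] + [3] = [1]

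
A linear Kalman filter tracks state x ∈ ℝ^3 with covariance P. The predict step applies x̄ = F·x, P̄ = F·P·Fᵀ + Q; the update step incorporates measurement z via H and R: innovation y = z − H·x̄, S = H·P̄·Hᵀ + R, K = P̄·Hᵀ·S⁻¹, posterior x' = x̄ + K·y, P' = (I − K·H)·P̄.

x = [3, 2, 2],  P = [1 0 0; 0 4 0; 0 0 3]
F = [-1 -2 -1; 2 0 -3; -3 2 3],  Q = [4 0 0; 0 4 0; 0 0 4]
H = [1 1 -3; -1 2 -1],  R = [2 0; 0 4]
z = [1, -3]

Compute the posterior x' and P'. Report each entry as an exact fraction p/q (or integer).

x' = [-53851/22923, -26309/7641, -50537/22923]
P' = [86845/22923 16670/7641 41843/22923; 16670/7641 6418/2547 11926/7641; 41843/22923 11926/7641 29629/22923]

x̄ = F·x = [-9, 0, 1]
P̄ = F·P·Fᵀ + Q = [24 7 -22; 7 35 -33; -22 -33 56]
y = z − H·x̄ = [13, -11]
S = H·P̄·Hᵀ + R = [909 408; 408 284]
K = P̄·Hᵀ·S⁻¹ = [5663/22923 -2389/7641; 73/7641 826/2547; -5633/22923 7/7641]
x' = x̄ + K·y = [-53851/22923, -26309/7641, -50537/22923]
P' = (I − K·H)·P̄ = [86845/22923 16670/7641 41843/22923; 16670/7641 6418/2547 11926/7641; 41843/22923 11926/7641 29629/22923]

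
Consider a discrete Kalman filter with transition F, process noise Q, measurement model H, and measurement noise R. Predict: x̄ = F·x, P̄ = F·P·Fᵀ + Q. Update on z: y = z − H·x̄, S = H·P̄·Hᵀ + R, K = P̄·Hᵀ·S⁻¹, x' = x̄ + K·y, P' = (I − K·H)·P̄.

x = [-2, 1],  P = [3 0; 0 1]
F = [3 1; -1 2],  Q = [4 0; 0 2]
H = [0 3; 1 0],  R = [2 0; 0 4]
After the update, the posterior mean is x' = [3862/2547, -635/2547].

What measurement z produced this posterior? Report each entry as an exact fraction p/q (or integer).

x̄ = F·x = [-5, 4]
P̄ = F·P·Fᵀ + Q = [32 -7; -7 9]
S = H·P̄·Hᵀ + R = [83 -21; -21 36]
K = P̄·Hᵀ·S⁻¹ = [-28/849 2215/2547; 275/849 -14/2547]
x' − x̄ = [16597/2547, -10823/2547] = K·y
y = (KᵀK)⁻¹·Kᵀ·(x' − x̄) = [-13, 7]
z = y + H·x̄ = [-13, 7] + [12, -5] = [-1, 2]

z = [-1, 2]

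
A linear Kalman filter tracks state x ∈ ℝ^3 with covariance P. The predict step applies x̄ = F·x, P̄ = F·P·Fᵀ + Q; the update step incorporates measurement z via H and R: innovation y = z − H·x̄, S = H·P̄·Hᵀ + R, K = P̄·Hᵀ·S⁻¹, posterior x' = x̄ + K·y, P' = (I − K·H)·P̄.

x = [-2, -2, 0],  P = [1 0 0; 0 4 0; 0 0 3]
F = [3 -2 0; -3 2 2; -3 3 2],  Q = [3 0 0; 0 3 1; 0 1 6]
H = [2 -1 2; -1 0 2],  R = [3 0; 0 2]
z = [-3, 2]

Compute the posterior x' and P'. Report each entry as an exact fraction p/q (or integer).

x̄ = F·x = [-2, 2, 0]
P̄ = F·P·Fᵀ + Q = [28 -25 -33; -25 40 46; -33 46 63]
y = z − H·x̄ = [3, 0]
S = H·P̄·Hᵀ + R = [59 13; 13 414]
K = P̄·Hᵀ·S⁻¹ = [7432/24257 -5741/24257; -693/24257 6877/24257; 3729/24257 9199/24257]
x' = x̄ + K·y = [-26218/24257, 46435/24257, 11187/24257]
P' = (I − K·H)·P̄ = [28062/24257 50408/24257 8290/24257; 50408/24257 167057/24257 32081/24257; 8290/24257 32081/24257 13344/24257]

x' = [-26218/24257, 46435/24257, 11187/24257]
P' = [28062/24257 50408/24257 8290/24257; 50408/24257 167057/24257 32081/24257; 8290/24257 32081/24257 13344/24257]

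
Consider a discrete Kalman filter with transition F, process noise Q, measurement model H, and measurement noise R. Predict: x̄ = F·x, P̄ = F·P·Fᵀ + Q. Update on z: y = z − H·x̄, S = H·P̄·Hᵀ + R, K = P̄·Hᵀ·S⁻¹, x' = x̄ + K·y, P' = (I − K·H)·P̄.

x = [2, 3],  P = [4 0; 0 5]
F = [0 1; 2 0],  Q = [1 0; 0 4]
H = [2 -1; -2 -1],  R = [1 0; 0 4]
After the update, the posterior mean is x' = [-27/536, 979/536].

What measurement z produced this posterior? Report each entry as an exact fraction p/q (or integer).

z = [-2, -1]

x̄ = F·x = [3, 4]
P̄ = F·P·Fᵀ + Q = [6 0; 0 20]
S = H·P̄·Hᵀ + R = [45 -4; -4 48]
K = P̄·Hᵀ·S⁻¹ = [33/134 -123/536; -65/134 -245/536]
x' − x̄ = [-1635/536, -1165/536] = K·y
y = (KᵀK)⁻¹·Kᵀ·(x' − x̄) = [-4, 9]
z = y + H·x̄ = [-4, 9] + [2, -10] = [-2, -1]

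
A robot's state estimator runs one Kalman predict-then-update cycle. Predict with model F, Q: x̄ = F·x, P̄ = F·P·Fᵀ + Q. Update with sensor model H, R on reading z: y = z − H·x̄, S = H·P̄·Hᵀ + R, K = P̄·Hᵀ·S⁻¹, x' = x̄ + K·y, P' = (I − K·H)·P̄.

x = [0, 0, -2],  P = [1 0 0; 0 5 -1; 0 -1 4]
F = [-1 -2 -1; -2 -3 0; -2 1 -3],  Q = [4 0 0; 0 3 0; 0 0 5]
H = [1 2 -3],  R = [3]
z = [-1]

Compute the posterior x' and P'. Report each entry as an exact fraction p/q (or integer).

x̄ = F·x = [2, 0, 6]
P̄ = F·P·Fᵀ + Q = [25 29 -1; 29 52 -20; -1 -20 56]
y = z − H·x̄ = [15]
S = H·P̄·Hᵀ + R = [1102]
K = P̄·Hᵀ·S⁻¹ = [43/551; 193/1102; -11/58]
x' = x̄ + K·y = [1747/551, 2895/1102, 183/58]
P' = (I − K·H)·P̄ = [10077/551 7680/551 444/29; 7680/551 20055/1102 963/58; 444/29 963/58 949/58]

x' = [1747/551, 2895/1102, 183/58]
P' = [10077/551 7680/551 444/29; 7680/551 20055/1102 963/58; 444/29 963/58 949/58]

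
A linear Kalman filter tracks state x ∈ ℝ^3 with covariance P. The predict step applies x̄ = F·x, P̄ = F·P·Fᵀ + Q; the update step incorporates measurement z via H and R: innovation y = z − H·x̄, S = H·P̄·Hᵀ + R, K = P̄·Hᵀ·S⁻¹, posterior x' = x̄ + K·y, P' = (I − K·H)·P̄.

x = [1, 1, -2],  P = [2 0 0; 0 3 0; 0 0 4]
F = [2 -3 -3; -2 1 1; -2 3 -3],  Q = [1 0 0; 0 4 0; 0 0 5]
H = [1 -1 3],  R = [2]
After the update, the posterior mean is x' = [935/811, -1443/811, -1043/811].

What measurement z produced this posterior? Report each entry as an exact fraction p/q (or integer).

x̄ = F·x = [5, -3, 7]
P̄ = F·P·Fᵀ + Q = [72 -29 1; -29 19 5; 1 5 76]
S = H·P̄·Hᵀ + R = [811]
K = P̄·Hᵀ·S⁻¹ = [104/811; -33/811; 224/811]
x' − x̄ = [-3120/811, 990/811, -6720/811] = K·y
y = (KᵀK)⁻¹·Kᵀ·(x' − x̄) = [-30]
z = y + H·x̄ = [-30] + [29] = [-1]

z = [-1]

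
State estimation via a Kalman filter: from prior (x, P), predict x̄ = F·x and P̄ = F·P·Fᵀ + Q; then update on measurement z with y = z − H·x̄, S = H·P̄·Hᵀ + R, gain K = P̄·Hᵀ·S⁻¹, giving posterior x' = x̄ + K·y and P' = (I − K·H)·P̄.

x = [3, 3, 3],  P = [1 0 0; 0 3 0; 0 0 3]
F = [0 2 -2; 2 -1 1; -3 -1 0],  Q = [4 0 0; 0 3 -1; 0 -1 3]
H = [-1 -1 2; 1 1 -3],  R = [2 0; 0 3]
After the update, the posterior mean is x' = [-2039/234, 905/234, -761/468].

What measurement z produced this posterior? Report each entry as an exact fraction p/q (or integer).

x̄ = F·x = [0, 6, -12]
P̄ = F·P·Fᵀ + Q = [28 -12 -6; -12 13 -4; -6 -4 15]
S = H·P̄·Hᵀ + R = [119 -157; -157 215]
K = P̄·Hᵀ·S⁻¹ = [-341/468 -175/468; 53/468 67/468; -35/936 -265/936]
x' − x̄ = [-2039/234, -499/234, 4855/468] = K·y
y = (KᵀK)⁻¹·Kᵀ·(x' − x̄) = [33, -41]
z = y + H·x̄ = [33, -41] + [-30, 42] = [3, 1]

z = [3, 1]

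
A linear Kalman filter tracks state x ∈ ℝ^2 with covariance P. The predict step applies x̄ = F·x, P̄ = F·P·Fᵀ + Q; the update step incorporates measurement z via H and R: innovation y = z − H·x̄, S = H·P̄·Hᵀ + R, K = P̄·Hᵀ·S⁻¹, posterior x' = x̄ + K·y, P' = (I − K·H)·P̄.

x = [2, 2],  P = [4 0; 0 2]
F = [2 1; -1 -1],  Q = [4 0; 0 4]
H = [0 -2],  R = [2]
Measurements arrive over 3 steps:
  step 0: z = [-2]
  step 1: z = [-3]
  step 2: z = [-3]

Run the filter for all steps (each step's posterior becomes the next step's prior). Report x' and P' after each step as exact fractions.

step 0: x̄ = F·x = [6, -4]
step 0: P̄ = F·P·Fᵀ + Q = [22 -10; -10 10]
step 0: y = z − H·x̄ = [-10]
step 0: S = H·P̄·Hᵀ + R = [42]
step 0: K = P̄·Hᵀ·S⁻¹ = [10/21; -10/21]
step 0: x' = x̄ + K·y = [26/21, 16/21]
step 0: P' = (I − K·H)·P̄ = [262/21 -10/21; -10/21 10/21]
step 1: x̄ = F·x = [68/21, -2]
step 1: P̄ = F·P·Fᵀ + Q = [1102/21 -24; -24 16]
step 1: y = z − H·x̄ = [-7]
step 1: S = H·P̄·Hᵀ + R = [66]
step 1: K = P̄·Hᵀ·S⁻¹ = [8/11; -16/33]
step 1: x' = x̄ + K·y = [-428/231, 46/33]
step 1: P' = (I − K·H)·P̄ = [4058/231 -8/11; -8/11 16/33]
step 2: x̄ = F·x = [-178/77, 106/231]
step 2: P̄ = F·P·Fᵀ + Q = [5532/77 -7724/231; -7724/231 1586/77]
step 2: y = z − H·x̄ = [-481/231]
step 2: S = H·P̄·Hᵀ + R = [6498/77]
step 2: K = P̄·Hᵀ·S⁻¹ = [7724/9747; -1586/3249]
step 2: x' = x̄ + K·y = [-115846/29241, 14380/9747]
step 2: P' = (I − K·H)·P̄ = [551180/29241 -7724/9747; -7724/9747 1586/3249]

step 0: x' = [26/21, 16/21], P' = [262/21 -10/21; -10/21 10/21]
step 1: x' = [-428/231, 46/33], P' = [4058/231 -8/11; -8/11 16/33]
step 2: x' = [-115846/29241, 14380/9747], P' = [551180/29241 -7724/9747; -7724/9747 1586/3249]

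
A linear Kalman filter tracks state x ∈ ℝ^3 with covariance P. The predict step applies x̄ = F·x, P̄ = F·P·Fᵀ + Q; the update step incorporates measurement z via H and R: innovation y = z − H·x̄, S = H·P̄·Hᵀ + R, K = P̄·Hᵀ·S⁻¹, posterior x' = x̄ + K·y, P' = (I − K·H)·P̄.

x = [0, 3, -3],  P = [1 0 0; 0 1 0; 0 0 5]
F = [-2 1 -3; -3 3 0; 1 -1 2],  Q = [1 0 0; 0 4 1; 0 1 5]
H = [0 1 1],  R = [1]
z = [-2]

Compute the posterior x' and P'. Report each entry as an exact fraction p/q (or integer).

x̄ = F·x = [12, 9, -9]
P̄ = F·P·Fᵀ + Q = [51 9 -33; 9 22 -5; -33 -5 27]
y = z − H·x̄ = [-2]
S = H·P̄·Hᵀ + R = [40]
K = P̄·Hᵀ·S⁻¹ = [-3/5; 17/40; 11/20]
x' = x̄ + K·y = [66/5, 163/20, -101/10]
P' = (I − K·H)·P̄ = [183/5 96/5 -99/5; 96/5 591/40 -287/20; -99/5 -287/20 149/10]

x' = [66/5, 163/20, -101/10]
P' = [183/5 96/5 -99/5; 96/5 591/40 -287/20; -99/5 -287/20 149/10]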